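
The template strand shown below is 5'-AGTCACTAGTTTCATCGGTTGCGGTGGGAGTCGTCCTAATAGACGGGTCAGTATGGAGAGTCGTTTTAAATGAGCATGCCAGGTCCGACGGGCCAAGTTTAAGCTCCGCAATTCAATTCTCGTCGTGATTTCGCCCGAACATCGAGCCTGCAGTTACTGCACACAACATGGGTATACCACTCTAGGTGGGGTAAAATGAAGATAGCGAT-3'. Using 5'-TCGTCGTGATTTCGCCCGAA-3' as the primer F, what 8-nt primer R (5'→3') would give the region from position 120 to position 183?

The product's 3' end on the top strand is position 183.
The reverse primer anneals to the top strand over positions 176–183, i.e. to ACCACTCT.
Its sequence written 5'→3' is the reverse complement: AGAGTGGT.

5'-AGAGTGGT-3'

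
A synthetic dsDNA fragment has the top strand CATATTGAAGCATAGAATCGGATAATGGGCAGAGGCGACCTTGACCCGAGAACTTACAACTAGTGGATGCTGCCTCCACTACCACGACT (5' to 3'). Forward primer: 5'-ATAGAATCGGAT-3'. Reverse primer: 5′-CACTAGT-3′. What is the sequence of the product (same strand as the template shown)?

5'-ATAGAATCGGATAATGGGCAGAGGCGACCTTGACCCGAGAACTTACAACTAGTG-3'

Scanning the template, ATAGAATCGGAT occurs at positions 12–23; this primer anneals to the bottom strand there with its 3' end pointing downstream.
Reverse complement of the reverse primer: ACTAGTG. This occurs on the top strand at positions 59–65.
The product is the template from position 12 through 65 (54 bp).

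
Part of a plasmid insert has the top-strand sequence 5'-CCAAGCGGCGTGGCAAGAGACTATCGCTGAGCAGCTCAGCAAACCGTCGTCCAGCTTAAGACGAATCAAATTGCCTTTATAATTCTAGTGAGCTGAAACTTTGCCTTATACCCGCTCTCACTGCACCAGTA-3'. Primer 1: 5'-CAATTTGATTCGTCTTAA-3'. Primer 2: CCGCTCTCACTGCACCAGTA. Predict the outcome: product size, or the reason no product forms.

No product — the primers' 3' ends point away from each other.

Primer 1 (CAATTTGATTCGTCTTAA) has reverse complement TTAAGACGAATCAAATTG, which matches the top strand at positions 56–73; primer 1 anneals to the top strand there with its 3' end pointing upstream toward position 56.
Primer 2 (CCGCTCTCACTGCACCAGTA) matches the top strand directly at positions 112–131; it anneals to the bottom strand with its 3' end pointing downstream toward position 131.
The 3' ends diverge (primer 1 extends toward position 1, primer 2 toward position 131), so the primers never converge on a shared product.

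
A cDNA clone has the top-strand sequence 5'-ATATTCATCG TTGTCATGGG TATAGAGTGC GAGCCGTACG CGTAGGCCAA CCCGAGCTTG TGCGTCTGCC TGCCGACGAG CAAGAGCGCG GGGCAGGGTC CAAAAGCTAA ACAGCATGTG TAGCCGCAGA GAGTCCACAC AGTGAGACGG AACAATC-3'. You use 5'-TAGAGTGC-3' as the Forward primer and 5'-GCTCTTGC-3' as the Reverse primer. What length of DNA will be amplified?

Forward primer TAGAGTGC is found on the top strand at positions 23–30.
Taking the reverse complement of GCTCTTGC gives GCAAGAGC, found at positions 80–87 on the template; the primer anneals here to the top strand with its 3' end pointing upstream.
Product length = (reverse-primer end) − (forward-primer start) + 1 = 87 − 23 + 1 = 65 bp.

65 bp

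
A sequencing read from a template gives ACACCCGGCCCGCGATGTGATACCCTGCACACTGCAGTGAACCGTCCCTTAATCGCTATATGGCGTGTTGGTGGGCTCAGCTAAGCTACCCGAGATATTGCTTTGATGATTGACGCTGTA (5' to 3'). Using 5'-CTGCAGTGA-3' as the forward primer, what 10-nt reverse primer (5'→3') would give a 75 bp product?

5'-TCAAAGCAAT-3'

The forward primer binds at positions 32–40, so a 75 bp product ends at position 32 + 75 − 1 = 106.
The reverse primer anneals to the top strand over positions 97–106, i.e. to ATTGCTTTGA.
Its sequence written 5'→3' is the reverse complement: TCAAAGCAAT.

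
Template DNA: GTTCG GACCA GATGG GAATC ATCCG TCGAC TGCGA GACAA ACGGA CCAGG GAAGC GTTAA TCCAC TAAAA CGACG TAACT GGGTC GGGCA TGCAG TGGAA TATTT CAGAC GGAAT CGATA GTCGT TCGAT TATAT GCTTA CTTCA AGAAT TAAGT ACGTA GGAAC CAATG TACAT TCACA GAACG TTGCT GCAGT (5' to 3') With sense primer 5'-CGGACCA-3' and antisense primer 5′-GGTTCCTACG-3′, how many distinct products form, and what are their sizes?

The forward primer CGGACCA matches the top strand at positions 4–10, 42–48.
The reverse primer's reverse complement is CGTAGGAACC, matching at positions 157–166.
Each forward site pairs with the reverse site to give a product ending at position 166: sizes 163, 125 bp.

Two products: 163 bp, 125 bp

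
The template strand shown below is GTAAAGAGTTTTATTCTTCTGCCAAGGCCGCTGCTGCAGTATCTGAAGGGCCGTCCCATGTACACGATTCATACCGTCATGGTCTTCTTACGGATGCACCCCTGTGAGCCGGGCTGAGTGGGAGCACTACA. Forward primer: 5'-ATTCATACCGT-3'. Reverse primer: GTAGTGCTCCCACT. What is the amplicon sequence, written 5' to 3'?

The forward primer matches the template at positions 67–77.
The reverse primer's reverse complement is AGTGGGAGCACTAC, which matches the template at positions 117–130.
The product is the template from position 67 through 130 (64 bp).

5'-ATTCATACCGTCATGGTCTTCTTACGGATGCACCCCTGTGAGCCGGGCTGAGTGGGAGCACTAC-3'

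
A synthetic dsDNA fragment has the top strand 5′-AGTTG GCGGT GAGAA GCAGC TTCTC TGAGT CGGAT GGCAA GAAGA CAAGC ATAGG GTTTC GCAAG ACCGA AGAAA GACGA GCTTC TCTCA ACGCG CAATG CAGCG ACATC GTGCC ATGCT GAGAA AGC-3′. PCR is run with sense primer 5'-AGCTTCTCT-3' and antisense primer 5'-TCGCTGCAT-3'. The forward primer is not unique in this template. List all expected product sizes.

89 bp, 27 bp

The forward primer AGCTTCTCT matches the top strand at positions 18–26, 80–88.
The reverse primer's reverse complement is ATGCAGCGA, matching at positions 98–106.
Each forward site pairs with the reverse site to give a product ending at position 106: sizes 89, 27 bp.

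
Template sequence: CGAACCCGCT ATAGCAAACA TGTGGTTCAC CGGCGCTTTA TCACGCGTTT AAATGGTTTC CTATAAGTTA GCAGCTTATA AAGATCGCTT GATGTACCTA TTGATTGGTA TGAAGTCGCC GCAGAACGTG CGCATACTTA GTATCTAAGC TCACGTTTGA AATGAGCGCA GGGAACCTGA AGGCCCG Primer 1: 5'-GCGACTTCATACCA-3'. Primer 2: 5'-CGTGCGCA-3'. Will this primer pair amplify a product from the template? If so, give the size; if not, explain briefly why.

No product — the primers' 3' ends point away from each other.

Primer 1 (GCGACTTCATACCA) has reverse complement TGGTATGAAGTCGC, which matches the top strand at positions 106–119; primer 1 anneals to the top strand there with its 3' end pointing upstream toward position 106.
Primer 2 (CGTGCGCA) matches the top strand directly at positions 127–134; it anneals to the bottom strand with its 3' end pointing downstream toward position 134.
The 3' ends diverge (primer 1 extends toward position 1, primer 2 toward position 187), so the primers never converge on a shared product.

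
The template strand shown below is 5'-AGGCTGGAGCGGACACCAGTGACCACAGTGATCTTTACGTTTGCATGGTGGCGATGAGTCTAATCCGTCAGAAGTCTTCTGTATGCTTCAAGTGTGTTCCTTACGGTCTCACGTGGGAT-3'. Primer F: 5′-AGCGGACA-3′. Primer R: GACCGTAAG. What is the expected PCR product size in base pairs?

Forward primer AGCGGACA is found on the top strand at positions 8–15.
The reverse primer's reverse complement is CTTACGGTC, which matches the template at positions 100–108.
Product length = (reverse-primer end) − (forward-primer start) + 1 = 108 − 8 + 1 = 101 bp.

101 bp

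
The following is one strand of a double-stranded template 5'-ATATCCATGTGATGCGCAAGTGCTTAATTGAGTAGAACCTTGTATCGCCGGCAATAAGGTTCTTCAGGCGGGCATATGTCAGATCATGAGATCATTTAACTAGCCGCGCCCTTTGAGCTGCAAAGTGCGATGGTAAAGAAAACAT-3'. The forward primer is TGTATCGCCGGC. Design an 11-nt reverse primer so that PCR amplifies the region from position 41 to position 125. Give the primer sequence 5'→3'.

5'-CTTTGCAGCTC-3'

The product's 3' end on the top strand is position 125.
The reverse primer anneals to the top strand over positions 115–125, i.e. to GAGCTGCAAAG.
Its sequence written 5'→3' is the reverse complement: CTTTGCAGCTC.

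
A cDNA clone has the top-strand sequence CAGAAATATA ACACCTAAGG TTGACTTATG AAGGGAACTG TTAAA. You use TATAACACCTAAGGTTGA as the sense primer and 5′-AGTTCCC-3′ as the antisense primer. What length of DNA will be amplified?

33 bp

Forward primer TATAACACCTAAGGTTGA is found on the top strand at positions 7–24.
Reverse complement of the reverse primer: GGGAACT. This occurs on the top strand at positions 33–39.
The product runs from position 7 to position 39, so its length is 39 − 7 + 1 = 33 bp.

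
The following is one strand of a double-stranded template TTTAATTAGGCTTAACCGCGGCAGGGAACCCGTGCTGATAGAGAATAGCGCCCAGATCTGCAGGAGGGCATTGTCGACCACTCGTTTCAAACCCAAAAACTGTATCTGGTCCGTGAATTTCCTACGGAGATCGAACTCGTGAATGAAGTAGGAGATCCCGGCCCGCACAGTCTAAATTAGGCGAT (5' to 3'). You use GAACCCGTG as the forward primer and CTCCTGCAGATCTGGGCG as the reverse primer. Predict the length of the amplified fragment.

41 bp

Scanning the template, GAACCCGTG occurs at positions 26–34; this primer anneals to the bottom strand there with its 3' end pointing downstream.
The reverse primer's reverse complement is CGCCCAGATCTGCAGGAG, which matches the template at positions 49–66.
The product runs from position 26 to position 66, so its length is 66 − 26 + 1 = 41 bp.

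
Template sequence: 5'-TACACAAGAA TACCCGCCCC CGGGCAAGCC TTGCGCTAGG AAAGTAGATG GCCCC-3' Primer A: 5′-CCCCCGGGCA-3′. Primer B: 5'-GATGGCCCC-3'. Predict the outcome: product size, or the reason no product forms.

Primer A (CCCCCGGGCA) matches the top strand at positions 17–26 (3' end points downstream).
Primer B (GATGGCCCC) also matches the top strand directly, at positions 47–55 — its reverse complement GGGGCCATC is not present.
Both primers anneal to the bottom strand with 3' ends pointing the same way, so neither can prime synthesis back toward the other.

No product — both primers anneal to the same strand and extend in the same direction.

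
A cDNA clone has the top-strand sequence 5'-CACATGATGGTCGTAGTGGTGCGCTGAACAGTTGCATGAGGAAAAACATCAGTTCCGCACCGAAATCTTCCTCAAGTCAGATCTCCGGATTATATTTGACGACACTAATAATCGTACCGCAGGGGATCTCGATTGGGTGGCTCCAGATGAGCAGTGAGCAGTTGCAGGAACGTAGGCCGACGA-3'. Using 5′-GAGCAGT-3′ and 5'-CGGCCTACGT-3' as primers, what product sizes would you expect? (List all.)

The forward primer GAGCAGT matches the top strand at positions 149–155, 156–162.
The reverse primer's reverse complement is ACGTAGGCCG, matching at positions 170–179.
Each forward site pairs with the reverse site to give a product ending at position 179: sizes 31, 24 bp.

31 bp, 24 bp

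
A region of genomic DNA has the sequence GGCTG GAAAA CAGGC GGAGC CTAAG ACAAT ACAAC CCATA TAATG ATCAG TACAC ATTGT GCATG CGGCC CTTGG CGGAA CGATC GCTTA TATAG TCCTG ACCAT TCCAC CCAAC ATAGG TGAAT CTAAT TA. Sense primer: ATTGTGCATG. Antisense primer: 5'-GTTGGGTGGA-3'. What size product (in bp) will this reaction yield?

60 bp

The forward primer matches the template at positions 56–65.
Taking the reverse complement of GTTGGGTGGA gives TCCACCCAAC, found at positions 106–115 on the template; the primer anneals here to the top strand with its 3' end pointing upstream.
Amplicon spans positions 56–115: 60 bp.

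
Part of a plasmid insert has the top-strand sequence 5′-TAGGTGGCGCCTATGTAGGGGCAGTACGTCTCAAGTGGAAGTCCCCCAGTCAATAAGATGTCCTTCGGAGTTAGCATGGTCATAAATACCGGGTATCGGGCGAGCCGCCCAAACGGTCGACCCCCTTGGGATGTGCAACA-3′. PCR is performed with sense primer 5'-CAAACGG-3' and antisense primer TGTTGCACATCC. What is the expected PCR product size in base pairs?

Scanning the template, CAAACGG occurs at positions 110–116; this primer anneals to the bottom strand there with its 3' end pointing downstream.
The reverse primer's reverse complement is GGATGTGCAACA, which matches the template at positions 129–140.
The product runs from position 110 to position 140, so its length is 140 − 110 + 1 = 31 bp.

31 bp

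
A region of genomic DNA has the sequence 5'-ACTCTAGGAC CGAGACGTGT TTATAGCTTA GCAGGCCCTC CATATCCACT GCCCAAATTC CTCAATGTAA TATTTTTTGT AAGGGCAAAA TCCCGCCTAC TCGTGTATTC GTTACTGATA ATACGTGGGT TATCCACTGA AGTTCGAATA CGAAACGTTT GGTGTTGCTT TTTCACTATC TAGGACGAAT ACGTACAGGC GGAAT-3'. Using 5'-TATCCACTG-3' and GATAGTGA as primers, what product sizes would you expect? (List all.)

The forward primer TATCCACTG matches the top strand at positions 43–51, 131–139.
The reverse primer's reverse complement is TCACTATC, matching at positions 173–180.
Each forward site pairs with the reverse site to give a product ending at position 180: sizes 138, 50 bp.

138 bp, 50 bp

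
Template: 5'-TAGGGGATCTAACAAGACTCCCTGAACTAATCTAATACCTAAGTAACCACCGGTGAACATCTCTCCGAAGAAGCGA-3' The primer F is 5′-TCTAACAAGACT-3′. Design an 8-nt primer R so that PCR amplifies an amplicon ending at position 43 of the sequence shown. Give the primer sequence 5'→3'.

5'-CTTAGGTA-3'

The forward primer binds at positions 8–19; the product's 3' end on the top strand is position 43.
The reverse primer anneals to the top strand over positions 36–43, i.e. to TACCTAAG.
Its sequence written 5'→3' is the reverse complement: CTTAGGTA.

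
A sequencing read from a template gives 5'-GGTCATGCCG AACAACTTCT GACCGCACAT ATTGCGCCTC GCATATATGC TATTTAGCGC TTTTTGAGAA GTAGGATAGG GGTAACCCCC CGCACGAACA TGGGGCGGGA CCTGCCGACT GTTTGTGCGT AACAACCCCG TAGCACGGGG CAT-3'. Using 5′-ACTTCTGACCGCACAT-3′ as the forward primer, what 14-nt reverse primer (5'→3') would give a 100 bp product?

5'-CAGGTCCCGCCCCA-3'

The forward primer binds at positions 15–30, so a 100 bp product ends at position 15 + 100 − 1 = 114.
The reverse primer anneals to the top strand over positions 101–114, i.e. to TGGGGCGGGACCTG.
Its sequence written 5'→3' is the reverse complement: CAGGTCCCGCCCCA.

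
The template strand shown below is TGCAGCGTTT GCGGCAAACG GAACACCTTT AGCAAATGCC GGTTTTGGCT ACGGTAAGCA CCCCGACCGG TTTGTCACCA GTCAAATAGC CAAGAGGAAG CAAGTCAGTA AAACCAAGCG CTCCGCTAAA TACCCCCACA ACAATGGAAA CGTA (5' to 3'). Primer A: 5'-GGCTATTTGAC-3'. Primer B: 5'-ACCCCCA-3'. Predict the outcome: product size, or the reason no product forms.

Primer A (GGCTATTTGAC) has reverse complement GTCAAATAGCC, which matches the top strand at positions 81–91; primer A anneals to the top strand there with its 3' end pointing upstream toward position 81.
Primer B (ACCCCCA) matches the top strand directly at positions 132–138; it anneals to the bottom strand with its 3' end pointing downstream toward position 138.
The 3' ends diverge (primer A extends toward position 1, primer B toward position 154), so the primers never converge on a shared product.

No product — the primers' 3' ends point away from each other.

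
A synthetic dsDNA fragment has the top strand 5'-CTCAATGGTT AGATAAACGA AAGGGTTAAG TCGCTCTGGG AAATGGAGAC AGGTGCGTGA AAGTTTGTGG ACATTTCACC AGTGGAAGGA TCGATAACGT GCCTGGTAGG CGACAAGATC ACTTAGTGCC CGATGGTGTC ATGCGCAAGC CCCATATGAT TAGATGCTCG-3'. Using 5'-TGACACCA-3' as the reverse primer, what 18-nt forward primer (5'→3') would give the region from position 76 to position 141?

5'-TCACCAGTGGAAGGATCG-3'

The reverse primer's reverse complement TGGTGTCA matches the template at positions 134–141; the product starts at position 76.
The forward primer is identical to the top strand over positions 76–93: TCACCAGTGGAAGGATCG.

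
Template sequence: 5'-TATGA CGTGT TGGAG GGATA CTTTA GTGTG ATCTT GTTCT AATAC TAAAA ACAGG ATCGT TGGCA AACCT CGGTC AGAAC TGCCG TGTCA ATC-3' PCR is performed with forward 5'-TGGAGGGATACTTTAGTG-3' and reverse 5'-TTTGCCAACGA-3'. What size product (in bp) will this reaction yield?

57 bp

The forward primer matches the template at positions 11–28.
Reverse complement of the reverse primer: TCGTTGGCAAA. This occurs on the top strand at positions 57–67.
Product length = (reverse-primer end) − (forward-primer start) + 1 = 67 − 11 + 1 = 57 bp.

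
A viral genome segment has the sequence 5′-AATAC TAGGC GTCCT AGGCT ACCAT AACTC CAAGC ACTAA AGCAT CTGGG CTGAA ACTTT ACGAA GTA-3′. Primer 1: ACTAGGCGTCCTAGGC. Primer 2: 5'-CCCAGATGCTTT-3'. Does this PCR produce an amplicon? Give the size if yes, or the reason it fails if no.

Yes — a 47 bp product.

Primer 1 (ACTAGGCGTCCTAGGC) matches the top strand at positions 4–19; it acts as a forward primer.
Primer 2's reverse complement is AAAGCATCTGGG, matching the top strand at positions 39–50; it acts as a reverse primer.
The 3' ends face each other across positions 4–50, giving a 47 bp product.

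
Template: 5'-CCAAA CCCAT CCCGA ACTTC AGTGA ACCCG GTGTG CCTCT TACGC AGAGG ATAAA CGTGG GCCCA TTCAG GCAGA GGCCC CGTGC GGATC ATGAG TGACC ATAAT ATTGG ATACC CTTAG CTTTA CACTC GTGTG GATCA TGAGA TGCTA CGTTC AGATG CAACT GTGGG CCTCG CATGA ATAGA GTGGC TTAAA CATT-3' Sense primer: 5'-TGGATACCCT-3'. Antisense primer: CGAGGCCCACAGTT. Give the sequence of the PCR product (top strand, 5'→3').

5'-TGGATACCCTTAGCTTTACACTCGTGTGGATCATGAGATGCTACGTTCAGATGCAACTGTGGGCCTCG-3'

The forward primer matches the template at positions 108–117.
Reverse complement of the reverse primer: AACTGTGGGCCTCG. This occurs on the top strand at positions 162–175.
The product is the template from position 108 through 175 (68 bp).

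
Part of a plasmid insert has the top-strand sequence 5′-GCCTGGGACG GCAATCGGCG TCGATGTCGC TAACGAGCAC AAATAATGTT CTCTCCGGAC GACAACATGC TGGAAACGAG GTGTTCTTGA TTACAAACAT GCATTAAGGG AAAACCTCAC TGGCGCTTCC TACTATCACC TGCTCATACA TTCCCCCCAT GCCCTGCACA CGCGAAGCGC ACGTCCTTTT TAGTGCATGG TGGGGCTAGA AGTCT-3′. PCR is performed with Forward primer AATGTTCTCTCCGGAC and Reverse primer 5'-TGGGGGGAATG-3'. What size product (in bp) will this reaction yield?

Forward primer AATGTTCTCTCCGGAC is found on the top strand at positions 45–60.
The reverse primer's reverse complement is CATTCCCCCCA, which matches the template at positions 149–159.
Amplicon spans positions 45–159: 115 bp.

115 bp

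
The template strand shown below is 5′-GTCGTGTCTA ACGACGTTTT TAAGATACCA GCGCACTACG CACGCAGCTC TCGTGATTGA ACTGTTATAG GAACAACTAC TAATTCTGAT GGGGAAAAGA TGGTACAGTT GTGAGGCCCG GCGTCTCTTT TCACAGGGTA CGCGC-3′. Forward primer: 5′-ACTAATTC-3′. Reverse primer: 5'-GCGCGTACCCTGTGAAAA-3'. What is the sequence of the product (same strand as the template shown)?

5'-ACTAATTCTGATGGGGAAAAGATGGTACAGTTGTGAGGCCCGGCGTCTCTTTTCACAGGGTACGCGC-3'

Forward primer ACTAATTC is found on the top strand at positions 79–86.
Taking the reverse complement of GCGCGTACCCTGTGAAAA gives TTTTCACAGGGTACGCGC, found at positions 128–145 on the template; the primer anneals here to the top strand with its 3' end pointing upstream.
The product is the template from position 79 through 145 (67 bp).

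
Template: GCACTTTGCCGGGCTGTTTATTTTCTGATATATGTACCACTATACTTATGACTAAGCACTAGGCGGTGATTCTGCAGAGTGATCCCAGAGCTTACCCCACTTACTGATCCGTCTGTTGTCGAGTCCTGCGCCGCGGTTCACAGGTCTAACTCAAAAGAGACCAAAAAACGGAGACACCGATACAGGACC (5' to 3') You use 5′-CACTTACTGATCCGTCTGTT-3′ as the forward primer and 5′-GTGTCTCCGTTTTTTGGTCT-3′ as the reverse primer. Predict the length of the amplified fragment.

The forward primer matches the template at positions 98–117.
The reverse primer's reverse complement is AGACCAAAAAACGGAGACAC, which matches the template at positions 158–177.
The product runs from position 98 to position 177, so its length is 177 − 98 + 1 = 80 bp.

80 bp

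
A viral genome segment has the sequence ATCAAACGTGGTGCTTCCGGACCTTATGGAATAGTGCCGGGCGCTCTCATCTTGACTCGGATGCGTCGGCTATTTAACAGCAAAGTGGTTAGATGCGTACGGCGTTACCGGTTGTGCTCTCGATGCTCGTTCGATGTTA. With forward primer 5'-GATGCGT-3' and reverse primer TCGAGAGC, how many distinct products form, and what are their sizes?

The forward primer GATGCGT matches the top strand at positions 60–66, 92–98.
The reverse primer's reverse complement is GCTCTCGA, matching at positions 116–123.
Each forward site pairs with the reverse site to give a product ending at position 123: sizes 64, 32 bp.

Two products: 64 bp, 32 bp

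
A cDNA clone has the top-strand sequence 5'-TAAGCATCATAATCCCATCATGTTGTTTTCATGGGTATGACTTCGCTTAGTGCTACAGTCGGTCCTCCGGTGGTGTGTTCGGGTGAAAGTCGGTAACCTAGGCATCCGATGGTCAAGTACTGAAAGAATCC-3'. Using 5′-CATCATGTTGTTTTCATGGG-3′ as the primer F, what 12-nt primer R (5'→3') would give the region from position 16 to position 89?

The product's 3' end on the top strand is position 89.
The reverse primer anneals to the top strand over positions 78–89, i.e. to TTCGGGTGAAAG.
Its sequence written 5'→3' is the reverse complement: CTTTCACCCGAA.

5'-CTTTCACCCGAA-3'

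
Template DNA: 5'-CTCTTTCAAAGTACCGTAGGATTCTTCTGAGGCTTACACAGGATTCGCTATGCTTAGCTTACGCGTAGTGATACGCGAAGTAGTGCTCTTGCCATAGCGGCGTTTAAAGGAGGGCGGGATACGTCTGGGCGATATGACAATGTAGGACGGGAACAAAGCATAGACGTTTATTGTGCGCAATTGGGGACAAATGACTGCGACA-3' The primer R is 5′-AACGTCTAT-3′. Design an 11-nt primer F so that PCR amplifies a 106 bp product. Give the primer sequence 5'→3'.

5'-GCGTAGTGATA-3'

The reverse primer's reverse complement ATAGACGTT matches the template at positions 160–168, so the product ends at position 168.
A 106 bp product then starts at position 168 − 106 + 1 = 63.
The forward primer is identical to the top strand there: GCGTAGTGATA.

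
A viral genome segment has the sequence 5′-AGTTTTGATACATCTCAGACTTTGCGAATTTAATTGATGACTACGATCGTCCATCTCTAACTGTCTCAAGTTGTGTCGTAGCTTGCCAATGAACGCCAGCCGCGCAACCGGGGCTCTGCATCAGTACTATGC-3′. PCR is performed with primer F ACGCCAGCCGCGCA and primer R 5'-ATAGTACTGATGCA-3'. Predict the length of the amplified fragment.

The forward primer matches the template at positions 93–106.
The reverse primer's reverse complement is TGCATCAGTACTAT, which matches the template at positions 117–130.
Amplicon spans positions 93–130: 38 bp.

38 bp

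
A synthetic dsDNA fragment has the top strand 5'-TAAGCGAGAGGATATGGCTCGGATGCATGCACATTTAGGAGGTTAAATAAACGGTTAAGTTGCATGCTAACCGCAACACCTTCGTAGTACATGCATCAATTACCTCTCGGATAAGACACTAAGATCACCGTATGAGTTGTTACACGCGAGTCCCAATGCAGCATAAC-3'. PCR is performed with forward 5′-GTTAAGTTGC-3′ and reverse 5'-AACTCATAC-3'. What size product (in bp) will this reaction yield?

Scanning the template, GTTAAGTTGC occurs at positions 54–63; this primer anneals to the bottom strand there with its 3' end pointing downstream.
Reverse complement of the reverse primer: GTATGAGTT. This occurs on the top strand at positions 130–138.
The product runs from position 54 to position 138, so its length is 138 − 54 + 1 = 85 bp.

85 bp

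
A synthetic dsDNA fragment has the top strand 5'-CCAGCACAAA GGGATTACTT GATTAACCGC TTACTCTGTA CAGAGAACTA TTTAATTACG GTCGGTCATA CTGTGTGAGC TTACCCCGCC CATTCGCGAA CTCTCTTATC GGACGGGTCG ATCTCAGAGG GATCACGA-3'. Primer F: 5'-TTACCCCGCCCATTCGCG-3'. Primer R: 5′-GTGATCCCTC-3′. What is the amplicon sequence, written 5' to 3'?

The forward primer matches the template at positions 81–98.
Taking the reverse complement of GTGATCCCTC gives GAGGGATCAC, found at positions 127–136 on the template; the primer anneals here to the top strand with its 3' end pointing upstream.
The product is the template from position 81 through 136 (56 bp).

5'-TTACCCCGCCCATTCGCGAACTCTCTTATCGGACGGGTCGATCTCAGAGGGATCAC-3'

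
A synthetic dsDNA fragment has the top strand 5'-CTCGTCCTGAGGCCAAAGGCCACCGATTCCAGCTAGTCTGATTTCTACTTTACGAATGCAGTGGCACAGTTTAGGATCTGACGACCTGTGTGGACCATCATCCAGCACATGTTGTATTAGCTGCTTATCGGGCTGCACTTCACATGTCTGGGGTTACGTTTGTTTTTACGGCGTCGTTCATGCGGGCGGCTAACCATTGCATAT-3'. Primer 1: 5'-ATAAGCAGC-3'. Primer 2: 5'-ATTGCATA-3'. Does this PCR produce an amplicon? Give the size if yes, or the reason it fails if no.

Primer 1 (ATAAGCAGC) has reverse complement GCTGCTTAT, which matches the top strand at positions 120–128; primer 1 anneals to the top strand there with its 3' end pointing upstream toward position 120.
Primer 2 (ATTGCATA) matches the top strand directly at positions 196–203; it anneals to the bottom strand with its 3' end pointing downstream toward position 203.
The 3' ends diverge (primer 1 extends toward position 1, primer 2 toward position 204), so the primers never converge on a shared product.

No product — the primers' 3' ends point away from each other.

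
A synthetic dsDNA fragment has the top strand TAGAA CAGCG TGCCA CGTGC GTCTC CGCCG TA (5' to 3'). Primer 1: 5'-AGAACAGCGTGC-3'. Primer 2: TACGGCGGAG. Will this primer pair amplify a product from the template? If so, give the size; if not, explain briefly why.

Primer 1 (AGAACAGCGTGC) matches the top strand at positions 2–13; it acts as a forward primer.
Primer 2's reverse complement is CTCCGCCGTA, matching the top strand at positions 23–32; it acts as a reverse primer.
The 3' ends face each other across positions 2–32, giving a 31 bp product.

Yes — a 31 bp product.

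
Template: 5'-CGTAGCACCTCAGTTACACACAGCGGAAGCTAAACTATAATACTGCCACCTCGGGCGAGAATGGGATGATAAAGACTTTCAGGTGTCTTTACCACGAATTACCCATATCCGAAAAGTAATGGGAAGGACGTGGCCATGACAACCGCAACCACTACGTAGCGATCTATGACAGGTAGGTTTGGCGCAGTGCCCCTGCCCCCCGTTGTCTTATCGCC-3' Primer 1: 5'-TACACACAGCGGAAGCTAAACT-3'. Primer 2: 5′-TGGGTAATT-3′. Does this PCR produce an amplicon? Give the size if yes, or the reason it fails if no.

Yes — a 91 bp product.

Primer 1 (TACACACAGCGGAAGCTAAACT) matches the top strand at positions 15–36; it acts as a forward primer.
Primer 2's reverse complement is AATTACCCA, matching the top strand at positions 97–105; it acts as a reverse primer.
The 3' ends face each other across positions 15–105, giving a 91 bp product.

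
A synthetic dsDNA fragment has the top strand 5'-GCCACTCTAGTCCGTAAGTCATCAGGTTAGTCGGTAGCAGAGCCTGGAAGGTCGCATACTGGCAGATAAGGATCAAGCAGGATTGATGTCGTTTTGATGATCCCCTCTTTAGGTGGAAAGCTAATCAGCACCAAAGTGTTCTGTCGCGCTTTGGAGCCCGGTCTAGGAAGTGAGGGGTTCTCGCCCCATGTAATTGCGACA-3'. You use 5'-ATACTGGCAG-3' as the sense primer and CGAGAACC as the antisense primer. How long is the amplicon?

Forward primer ATACTGGCAG is found on the top strand at positions 56–65.
The reverse primer's reverse complement is GGTTCTCG, which matches the template at positions 176–183.
Product length = (reverse-primer end) − (forward-primer start) + 1 = 183 − 56 + 1 = 128 bp.

128 bp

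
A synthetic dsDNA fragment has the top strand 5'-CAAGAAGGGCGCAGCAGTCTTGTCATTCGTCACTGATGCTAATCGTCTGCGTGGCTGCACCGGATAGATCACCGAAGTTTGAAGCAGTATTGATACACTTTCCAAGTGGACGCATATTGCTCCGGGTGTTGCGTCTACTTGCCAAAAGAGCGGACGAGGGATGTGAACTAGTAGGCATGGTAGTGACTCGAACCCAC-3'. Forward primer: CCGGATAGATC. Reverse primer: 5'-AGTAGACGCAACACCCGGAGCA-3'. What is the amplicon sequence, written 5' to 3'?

5'-CCGGATAGATCACCGAAGTTTGAAGCAGTATTGATACACTTTCCAAGTGGACGCATATTGCTCCGGGTGTTGCGTCTACT-3'

Forward primer CCGGATAGATC is found on the top strand at positions 60–70.
Taking the reverse complement of AGTAGACGCAACACCCGGAGCA gives TGCTCCGGGTGTTGCGTCTACT, found at positions 118–139 on the template; the primer anneals here to the top strand with its 3' end pointing upstream.
The product is the template from position 60 through 139 (80 bp).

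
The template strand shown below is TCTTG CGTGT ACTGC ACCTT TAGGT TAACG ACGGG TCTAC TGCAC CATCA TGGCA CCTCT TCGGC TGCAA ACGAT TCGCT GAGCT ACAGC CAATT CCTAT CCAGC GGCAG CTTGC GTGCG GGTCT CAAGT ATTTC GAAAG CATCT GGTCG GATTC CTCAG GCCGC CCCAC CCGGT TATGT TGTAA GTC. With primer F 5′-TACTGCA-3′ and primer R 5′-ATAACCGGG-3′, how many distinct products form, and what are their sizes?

The forward primer TACTGCA matches the top strand at positions 10–16, 38–44.
The reverse primer's reverse complement is CCCGGTTAT, matching at positions 170–178.
Each forward site pairs with the reverse site to give a product ending at position 178: sizes 169, 141 bp.

Two products: 169 bp, 141 bp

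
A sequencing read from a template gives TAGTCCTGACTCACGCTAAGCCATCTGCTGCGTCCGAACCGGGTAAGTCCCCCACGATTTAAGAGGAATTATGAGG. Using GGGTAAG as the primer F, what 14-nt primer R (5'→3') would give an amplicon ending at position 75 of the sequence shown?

5'-CTCATAATTCCTCT-3'

The forward primer binds at positions 41–47; the product's 3' end on the top strand is position 75.
The reverse primer anneals to the top strand over positions 62–75, i.e. to AGAGGAATTATGAG.
Its sequence written 5'→3' is the reverse complement: CTCATAATTCCTCT.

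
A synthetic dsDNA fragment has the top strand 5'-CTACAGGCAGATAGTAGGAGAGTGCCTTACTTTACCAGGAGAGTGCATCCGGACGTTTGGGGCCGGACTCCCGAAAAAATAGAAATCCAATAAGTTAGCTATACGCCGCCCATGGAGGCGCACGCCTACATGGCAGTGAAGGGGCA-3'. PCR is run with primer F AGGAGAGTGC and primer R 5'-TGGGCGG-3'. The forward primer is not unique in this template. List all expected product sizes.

The forward primer AGGAGAGTGC matches the top strand at positions 16–25, 37–46.
The reverse primer's reverse complement is CCGCCCA, matching at positions 106–112.
Each forward site pairs with the reverse site to give a product ending at position 112: sizes 97, 76 bp.

97 bp, 76 bp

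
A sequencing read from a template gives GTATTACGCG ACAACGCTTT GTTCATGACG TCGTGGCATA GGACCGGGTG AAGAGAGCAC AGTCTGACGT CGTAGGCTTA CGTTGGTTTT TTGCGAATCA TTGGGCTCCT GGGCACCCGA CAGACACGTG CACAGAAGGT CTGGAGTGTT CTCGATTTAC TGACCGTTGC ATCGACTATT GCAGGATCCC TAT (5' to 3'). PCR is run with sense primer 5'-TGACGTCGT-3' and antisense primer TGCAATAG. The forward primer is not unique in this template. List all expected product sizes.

158 bp, 119 bp

The forward primer TGACGTCGT matches the top strand at positions 26–34, 65–73.
The reverse primer's reverse complement is CTATTGCA, matching at positions 176–183.
Each forward site pairs with the reverse site to give a product ending at position 183: sizes 158, 119 bp.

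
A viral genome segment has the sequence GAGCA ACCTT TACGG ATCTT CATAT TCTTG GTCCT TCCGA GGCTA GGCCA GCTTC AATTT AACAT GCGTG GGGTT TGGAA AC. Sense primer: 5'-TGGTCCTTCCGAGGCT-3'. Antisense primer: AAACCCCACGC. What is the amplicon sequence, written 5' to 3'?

5'-TGGTCCTTCCGAGGCTAGGCCAGCTTCAATTTAACATGCGTGGGGTTT-3'

Forward primer TGGTCCTTCCGAGGCT is found on the top strand at positions 29–44.
Taking the reverse complement of AAACCCCACGC gives GCGTGGGGTTT, found at positions 66–76 on the template; the primer anneals here to the top strand with its 3' end pointing upstream.
The product is the template from position 29 through 76 (48 bp).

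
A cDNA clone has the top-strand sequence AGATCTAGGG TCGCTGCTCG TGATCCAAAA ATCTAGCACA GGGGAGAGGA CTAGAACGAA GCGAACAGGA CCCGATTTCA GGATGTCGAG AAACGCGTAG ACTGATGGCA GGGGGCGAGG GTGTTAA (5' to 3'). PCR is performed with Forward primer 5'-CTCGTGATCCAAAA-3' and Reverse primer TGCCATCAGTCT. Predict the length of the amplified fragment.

The forward primer matches the template at positions 17–30.
Taking the reverse complement of TGCCATCAGTCT gives AGACTGATGGCA, found at positions 99–110 on the template; the primer anneals here to the top strand with its 3' end pointing upstream.
Product length = (reverse-primer end) − (forward-primer start) + 1 = 110 − 17 + 1 = 94 bp.

94 bp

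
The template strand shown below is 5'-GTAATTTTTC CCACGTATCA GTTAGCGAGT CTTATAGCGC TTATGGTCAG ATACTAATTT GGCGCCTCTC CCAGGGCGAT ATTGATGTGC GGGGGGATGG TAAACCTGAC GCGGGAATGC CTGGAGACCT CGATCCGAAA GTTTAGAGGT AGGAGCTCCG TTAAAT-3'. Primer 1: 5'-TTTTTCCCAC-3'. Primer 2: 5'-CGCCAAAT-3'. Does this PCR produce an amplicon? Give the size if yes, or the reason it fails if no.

Primer 1 (TTTTTCCCAC) matches the top strand at positions 5–14; it acts as a forward primer.
Primer 2's reverse complement is ATTTGGCG, matching the top strand at positions 57–64; it acts as a reverse primer.
The 3' ends face each other across positions 5–64, giving a 60 bp product.

Yes — a 60 bp product.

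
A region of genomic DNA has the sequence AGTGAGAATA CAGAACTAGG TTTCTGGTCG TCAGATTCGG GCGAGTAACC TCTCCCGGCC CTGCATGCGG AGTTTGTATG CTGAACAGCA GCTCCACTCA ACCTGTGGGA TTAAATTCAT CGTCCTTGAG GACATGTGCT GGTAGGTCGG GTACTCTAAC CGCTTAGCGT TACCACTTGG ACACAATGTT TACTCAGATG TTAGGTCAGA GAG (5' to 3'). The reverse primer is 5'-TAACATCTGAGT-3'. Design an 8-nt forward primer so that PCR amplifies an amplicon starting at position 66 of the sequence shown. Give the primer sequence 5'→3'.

5'-TGCGGAGT-3'

The reverse primer's reverse complement ACTCAGATGTTA matches the template at positions 192–203; the product starts at position 66.
The forward primer is identical to the top strand over positions 66–73: TGCGGAGT.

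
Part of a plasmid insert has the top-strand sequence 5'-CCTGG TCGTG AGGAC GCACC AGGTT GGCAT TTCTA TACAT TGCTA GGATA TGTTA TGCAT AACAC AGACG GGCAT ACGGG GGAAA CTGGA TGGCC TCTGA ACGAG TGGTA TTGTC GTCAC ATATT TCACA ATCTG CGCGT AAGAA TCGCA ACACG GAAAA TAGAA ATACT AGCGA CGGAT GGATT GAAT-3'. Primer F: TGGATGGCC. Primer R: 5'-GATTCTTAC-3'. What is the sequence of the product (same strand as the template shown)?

5'-TGGATGGCCTCTGAACGAGTGGTATTGTCGTCACATATTTCACAATCTGCGCGTAAGAATC-3'

The forward primer matches the template at positions 87–95.
Taking the reverse complement of GATTCTTAC gives GTAAGAATC, found at positions 139–147 on the template; the primer anneals here to the top strand with its 3' end pointing upstream.
The product is the template from position 87 through 147 (61 bp).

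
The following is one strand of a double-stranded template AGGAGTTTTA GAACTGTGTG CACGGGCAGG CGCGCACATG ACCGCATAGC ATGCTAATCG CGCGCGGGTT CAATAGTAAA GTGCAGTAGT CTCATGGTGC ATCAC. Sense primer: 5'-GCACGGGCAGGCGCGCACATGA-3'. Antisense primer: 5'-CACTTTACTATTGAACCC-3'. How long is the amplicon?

64 bp

The forward primer matches the template at positions 20–41.
Reverse complement of the reverse primer: GGGTTCAATAGTAAAGTG. This occurs on the top strand at positions 66–83.
Amplicon spans positions 20–83: 64 bp.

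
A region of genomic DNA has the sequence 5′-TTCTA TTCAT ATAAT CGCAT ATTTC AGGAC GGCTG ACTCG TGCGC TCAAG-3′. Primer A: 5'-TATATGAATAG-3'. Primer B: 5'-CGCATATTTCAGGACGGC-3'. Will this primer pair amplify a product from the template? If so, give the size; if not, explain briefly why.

No product — the primers' 3' ends point away from each other.

Primer A (TATATGAATAG) has reverse complement CTATTCATATA, which matches the top strand at positions 3–13; primer A anneals to the top strand there with its 3' end pointing upstream toward position 3.
Primer B (CGCATATTTCAGGACGGC) matches the top strand directly at positions 16–33; it anneals to the bottom strand with its 3' end pointing downstream toward position 33.
The 3' ends diverge (primer A extends toward position 1, primer B toward position 50), so the primers never converge on a shared product.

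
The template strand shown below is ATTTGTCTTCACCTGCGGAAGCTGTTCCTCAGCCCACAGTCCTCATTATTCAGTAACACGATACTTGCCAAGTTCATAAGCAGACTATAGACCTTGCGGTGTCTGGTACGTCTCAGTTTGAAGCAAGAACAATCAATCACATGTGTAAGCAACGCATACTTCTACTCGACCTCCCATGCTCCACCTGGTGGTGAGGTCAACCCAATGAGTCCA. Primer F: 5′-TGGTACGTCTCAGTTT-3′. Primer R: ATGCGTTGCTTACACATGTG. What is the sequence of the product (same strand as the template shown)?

The forward primer matches the template at positions 104–119.
Reverse complement of the reverse primer: CACATGTGTAAGCAACGCAT. This occurs on the top strand at positions 138–157.
The product is the template from position 104 through 157 (54 bp).

5'-TGGTACGTCTCAGTTTGAAGCAAGAACAATCAATCACATGTGTAAGCAACGCAT-3'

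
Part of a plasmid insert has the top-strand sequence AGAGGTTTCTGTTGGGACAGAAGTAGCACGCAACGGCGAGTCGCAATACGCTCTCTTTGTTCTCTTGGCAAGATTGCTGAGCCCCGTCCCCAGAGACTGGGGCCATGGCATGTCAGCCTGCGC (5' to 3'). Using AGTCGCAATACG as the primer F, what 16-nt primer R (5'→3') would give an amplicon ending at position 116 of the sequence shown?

5'-CTGACATGCCATGGCC-3'

The forward primer binds at positions 39–50; the product's 3' end on the top strand is position 116.
The reverse primer anneals to the top strand over positions 101–116, i.e. to GGCCATGGCATGTCAG.
Its sequence written 5'→3' is the reverse complement: CTGACATGCCATGGCC.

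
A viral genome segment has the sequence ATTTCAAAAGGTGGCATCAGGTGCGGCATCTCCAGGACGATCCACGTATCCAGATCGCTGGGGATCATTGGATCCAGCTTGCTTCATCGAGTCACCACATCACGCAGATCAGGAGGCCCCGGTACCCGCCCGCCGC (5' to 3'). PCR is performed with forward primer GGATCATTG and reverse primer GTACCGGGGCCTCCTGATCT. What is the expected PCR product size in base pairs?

The forward primer matches the template at positions 62–70.
Taking the reverse complement of GTACCGGGGCCTCCTGATCT gives AGATCAGGAGGCCCCGGTAC, found at positions 106–125 on the template; the primer anneals here to the top strand with its 3' end pointing upstream.
Product length = (reverse-primer end) − (forward-primer start) + 1 = 125 − 62 + 1 = 64 bp.

64 bp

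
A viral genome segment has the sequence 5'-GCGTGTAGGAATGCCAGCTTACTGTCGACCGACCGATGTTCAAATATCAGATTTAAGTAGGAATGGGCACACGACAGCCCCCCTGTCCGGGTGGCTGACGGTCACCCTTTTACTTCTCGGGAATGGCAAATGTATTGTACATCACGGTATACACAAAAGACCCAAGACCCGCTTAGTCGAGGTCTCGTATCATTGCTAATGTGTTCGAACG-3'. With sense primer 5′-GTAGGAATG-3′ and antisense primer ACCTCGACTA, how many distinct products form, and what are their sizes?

The forward primer GTAGGAATG matches the top strand at positions 5–13, 57–65.
The reverse primer's reverse complement is TAGTCGAGGT, matching at positions 174–183.
Each forward site pairs with the reverse site to give a product ending at position 183: sizes 179, 127 bp.

Two products: 179 bp, 127 bp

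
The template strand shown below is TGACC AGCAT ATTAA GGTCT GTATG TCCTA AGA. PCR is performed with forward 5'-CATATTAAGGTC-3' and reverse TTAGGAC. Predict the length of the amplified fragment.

Scanning the template, CATATTAAGGTC occurs at positions 8–19; this primer anneals to the bottom strand there with its 3' end pointing downstream.
Reverse complement of the reverse primer: GTCCTAA. This occurs on the top strand at positions 25–31.
Product length = (reverse-primer end) − (forward-primer start) + 1 = 31 − 8 + 1 = 24 bp.

24 bp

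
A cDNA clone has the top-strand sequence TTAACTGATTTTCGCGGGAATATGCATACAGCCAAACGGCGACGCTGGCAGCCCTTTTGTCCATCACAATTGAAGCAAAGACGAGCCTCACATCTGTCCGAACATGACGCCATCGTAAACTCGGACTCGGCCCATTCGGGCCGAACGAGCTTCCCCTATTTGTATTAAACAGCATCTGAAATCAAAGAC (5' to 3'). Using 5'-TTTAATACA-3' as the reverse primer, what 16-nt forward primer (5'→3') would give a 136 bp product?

5'-AAACGGCGACGCTGGC-3'

The reverse primer's reverse complement TGTATTAAA matches the template at positions 161–169, so the product ends at position 169.
A 136 bp product then starts at position 169 − 136 + 1 = 34.
The forward primer is identical to the top strand there: AAACGGCGACGCTGGC.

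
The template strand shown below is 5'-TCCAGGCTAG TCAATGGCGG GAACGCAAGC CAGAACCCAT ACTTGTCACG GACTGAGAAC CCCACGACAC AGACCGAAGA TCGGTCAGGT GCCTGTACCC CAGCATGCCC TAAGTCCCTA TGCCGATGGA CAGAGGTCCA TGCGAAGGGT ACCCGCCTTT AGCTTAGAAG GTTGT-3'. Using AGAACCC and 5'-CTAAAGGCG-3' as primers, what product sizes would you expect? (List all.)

131 bp, 107 bp

The forward primer AGAACCC matches the top strand at positions 32–38, 56–62.
The reverse primer's reverse complement is CGCCTTTAG, matching at positions 154–162.
Each forward site pairs with the reverse site to give a product ending at position 162: sizes 131, 107 bp.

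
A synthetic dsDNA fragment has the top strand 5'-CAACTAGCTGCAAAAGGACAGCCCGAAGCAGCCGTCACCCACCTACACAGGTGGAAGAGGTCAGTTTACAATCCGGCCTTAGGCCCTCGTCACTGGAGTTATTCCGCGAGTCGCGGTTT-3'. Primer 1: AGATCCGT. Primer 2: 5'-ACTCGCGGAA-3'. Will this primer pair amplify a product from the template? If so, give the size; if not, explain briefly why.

Primer 1 (AGATCCGT) does not match the top strand, and its reverse complement ACGGATCT does not match either.
With no annealing site for primer 1, no amplification occurs.

No product — primer 1 has no binding site in the template.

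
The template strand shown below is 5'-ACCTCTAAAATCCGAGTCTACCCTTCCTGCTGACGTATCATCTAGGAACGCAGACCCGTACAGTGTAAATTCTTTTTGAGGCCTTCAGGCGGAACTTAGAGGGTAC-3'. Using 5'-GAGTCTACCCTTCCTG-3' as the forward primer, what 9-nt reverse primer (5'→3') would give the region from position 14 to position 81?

The product's 3' end on the top strand is position 81.
The reverse primer anneals to the top strand over positions 73–81, i.e. to TTTTTGAGG.
Its sequence written 5'→3' is the reverse complement: CCTCAAAAA.

5'-CCTCAAAAA-3'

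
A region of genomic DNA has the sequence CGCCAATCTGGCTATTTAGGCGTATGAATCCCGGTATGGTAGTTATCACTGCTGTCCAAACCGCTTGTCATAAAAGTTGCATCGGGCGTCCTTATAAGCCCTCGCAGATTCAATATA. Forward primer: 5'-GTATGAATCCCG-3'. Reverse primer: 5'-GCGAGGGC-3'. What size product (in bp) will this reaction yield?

The forward primer matches the template at positions 22–33.
The reverse primer's reverse complement is GCCCTCGC, which matches the template at positions 98–105.
The product runs from position 22 to position 105, so its length is 105 − 22 + 1 = 84 bp.

84 bp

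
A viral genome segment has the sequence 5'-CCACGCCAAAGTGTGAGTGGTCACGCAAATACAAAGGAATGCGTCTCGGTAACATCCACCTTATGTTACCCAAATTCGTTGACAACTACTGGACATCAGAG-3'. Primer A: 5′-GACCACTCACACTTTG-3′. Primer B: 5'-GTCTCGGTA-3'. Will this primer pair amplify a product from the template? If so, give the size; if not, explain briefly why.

Primer A (GACCACTCACACTTTG) has reverse complement CAAAGTGTGAGTGGTC, which matches the top strand at positions 7–22; primer A anneals to the top strand there with its 3' end pointing upstream toward position 7.
Primer B (GTCTCGGTA) matches the top strand directly at positions 43–51; it anneals to the bottom strand with its 3' end pointing downstream toward position 51.
The 3' ends diverge (primer A extends toward position 1, primer B toward position 101), so the primers never converge on a shared product.

No product — the primers' 3' ends point away from each other.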